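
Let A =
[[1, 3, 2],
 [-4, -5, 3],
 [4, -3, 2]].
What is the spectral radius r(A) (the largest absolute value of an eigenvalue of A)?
r(A) ≈ 5.2944

The eigenvalues of A are the roots of its characteristic polynomial. With M = A (coefficients from the trace, the sum of principal 2x2 minors, and det A):
  p(λ) = det(λ I - M) = λ^3 + 2λ^2 - 123.
No integer candidate from the rational root theorem (±divisors of 123) is a root, so the roots are irrational. The cubic discriminant is Δ = -404547 < 0, so there is one real root and a complex-conjugate pair. p(4) = -27 and p(5) = 52 have opposite signs, so a root lies in (4, 5); Newton's method refines it to λ ≈ 4.388. Dividing out (λ - (4.388)) leaves approximately λ^2 + 6.388λ + 28.0308. For λ^2 + 6.388λ + 28.0308 the discriminant is -71.3164. It is negative, so the remaining roots are the complex-conjugate pair λ ≈ -3.194 ± 4.2225i. Their product equals the constant term, so |λ|^2 ≈ 28.0308 and |λ| ≈ 5.2944.
Thus the eigenvalues (to 4 decimals) are 4.388 (modulus 4.388); -3.194 ± 4.2225i (modulus 5.2944). The spectral radius is the largest modulus: r(A) ≈ 5.2944. (Cross-check: r(A) ≤ ||A||_2 ≈ 7.4286; equality holds whenever A is normal, though it can also hold for some non-normal A.)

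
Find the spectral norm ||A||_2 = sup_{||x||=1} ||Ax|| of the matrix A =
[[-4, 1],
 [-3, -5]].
||A||_2 = sqrt((51 + sqrt(485))/2) ≈ 6.0425 (= sqrt(largest eigenvalue of A^T A))

||A||_2 = sigma_max(A) = sqrt(lambda_max(A^T A)). Form the symmetric matrix M = A^T A =
[[25, 11],
 [11, 26]].
Its characteristic polynomial (trace, determinant of M give the coefficients) is
  p(λ) = det(λ I - M) = λ^2 - 51λ + 529.
For λ^2 - 51λ + 529 the discriminant is 485. It is nonnegative but not a perfect square, so the roots are real and irrational: λ = (51 ± sqrt(485))/2 ≈ 36.5114, 14.4886.
So the eigenvalues of A^T A are ≈ 14.4886, 36.5114 (all ≥ 0, as they must be for A^T A). The largest is λ_max = (51 + sqrt(485))/2 ≈ 36.5114, hence ||A||_2 = sqrt(λ_max) = sqrt((51 + sqrt(485))/2) ≈ 6.0425.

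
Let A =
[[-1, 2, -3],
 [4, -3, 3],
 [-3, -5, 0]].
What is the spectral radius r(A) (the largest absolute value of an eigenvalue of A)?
r(A) ≈ 4.4277

The eigenvalues of A are the roots of its characteristic polynomial. With M = A (coefficients from the trace, the sum of principal 2x2 minors, and det A):
  p(λ) = det(λ I - M) = λ^3 + 4λ^2 + λ - 54.
No integer candidate from the rational root theorem (±divisors of 54) is a root, so the roots are irrational. The cubic discriminant is Δ = -68784 < 0, so there is one real root and a complex-conjugate pair. p(2) = -28 and p(3) = 12 have opposite signs, so a root lies in (2, 3); Newton's method refines it to λ ≈ 2.7544. Dividing out (λ - (2.7544)) leaves approximately λ^2 + 6.7544λ + 19.6047. For λ^2 + 6.7544λ + 19.6047 the discriminant is -32.7964. It is negative, so the remaining roots are the complex-conjugate pair λ ≈ -3.3772 ± 2.8634i. Their product equals the constant term, so |λ|^2 ≈ 19.6047 and |λ| ≈ 4.4277.
Thus the eigenvalues (to 4 decimals) are 2.7544 (modulus 2.7544); -3.3772 ± 2.8634i (modulus 4.4277). The spectral radius is the largest modulus: r(A) ≈ 4.4277. (Cross-check: r(A) ≤ ||A||_2 ≈ 6.9456; equality holds whenever A is normal, though it can also hold for some non-normal A.)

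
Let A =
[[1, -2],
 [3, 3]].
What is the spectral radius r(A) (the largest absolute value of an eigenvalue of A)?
r(A) = 3

The eigenvalues of A are the roots of its characteristic polynomial. With M = A (coefficients from the trace and determinant):
  p(λ) = det(λ I - M) = λ^2 - 4λ + 9.
For λ^2 - 4λ + 9 the discriminant is -20. It is negative, so the roots are the complex-conjugate pair λ = 2 ± (sqrt(20)/2) i ≈ 2 ± 2.2361i. For a conjugate pair the product of the roots equals the constant term, so |λ|^2 = 9 and |λ| = sqrt(9) = 3.
Thus the eigenvalues (to 4 decimals) are 2 ± 2.2361i (modulus 3). The spectral radius is the largest modulus: r(A) = 3. (Cross-check: r(A) ≤ ||A||_2 ≈ 4.3196; equality holds whenever A is normal, though it can also hold for some non-normal A.)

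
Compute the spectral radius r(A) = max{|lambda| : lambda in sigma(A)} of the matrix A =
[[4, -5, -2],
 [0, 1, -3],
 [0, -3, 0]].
r(A) = 4

The eigenvalues of A are the roots of its characteristic polynomial. With M = A (coefficients from the trace, the sum of principal 2x2 minors, and det A):
  p(λ) = det(λ I - M) = λ^3 - 5λ^2 - 5λ + 36.
By the rational root theorem any rational root is an integer divisor of 36. Testing λ = 4: p(4) = 64 - 80 - 20 + 36 = 0, so λ = 4 is a root. Dividing out (λ - 4) leaves p(λ) = (λ - 4)(λ^2 - λ - 9). For λ^2 - λ - 9 the discriminant is 37. It is nonnegative but not a perfect square, so the roots are real and irrational: λ = (1 ± sqrt(37))/2 ≈ 3.5414, -2.5414.
Thus the eigenvalues (to 4 decimals) are 3.5414 (modulus 3.5414); -2.5414 (modulus 2.5414); 4 (modulus 4). The spectral radius is the largest modulus: r(A) = 4. (Cross-check: r(A) ≤ ||A||_2 ≈ 7.1015; equality holds whenever A is normal, though it can also hold for some non-normal A.)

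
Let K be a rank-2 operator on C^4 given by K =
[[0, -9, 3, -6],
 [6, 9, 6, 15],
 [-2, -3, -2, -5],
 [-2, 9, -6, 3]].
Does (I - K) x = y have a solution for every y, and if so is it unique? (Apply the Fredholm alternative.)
(I - K) is invertible (det(I - K) = -105 ≠ 0), so for every y in C^4 the equation (I - K) x = y has a unique solution.

K has rank 2 and factors as K = U V^T = u1 v1^T + u2 v2^T with u1 = (0, -3, 1, 1), v1 = (-2, 0, -3, -3), u2 = (3, -3, 1, -3), v2 = (0, -3, 1, -2) (multiplying out reproduces the displayed K). The nonzero eigenvalues of U V^T coincide with those of the 2 x 2 matrix G = V^T U = [[v1·u1, v1·u2], [v2·u1, v2·u2]] = [[-6, 0], [8, 16]], and by the Sylvester determinant identity det(I_4 - U V^T) = det(I_2 - V^T U) = det([[7, 0], [-8, -15]]) = (7)(-15) - (0)(-8) = -105. (Direct check: I - K =
[[1, 9, -3, 6],
 [-6, -8, -6, -15],
 [2, 3, 3, 5],
 [2, -9, 6, -2]]
has determinant -105.) The finite-dimensional Fredholm alternative says: either (I - K) is invertible, or ker(I - K) ≠ {0} and then range(I - K) = ker((I - K)^*)^⊥, with dim ker(I - K) = dim ker((I - K)^*). Since det(I - K) ≠ 0, 1 is not an eigenvalue of K and ker(I - K) = {0}, so we are in the first case: for every y there is a unique x = (I - K)^(-1) y. (Explicitly, by the Woodbury identity, (I - U V^T)^(-1) = I + U (I_2 - G)^(-1) V^T.)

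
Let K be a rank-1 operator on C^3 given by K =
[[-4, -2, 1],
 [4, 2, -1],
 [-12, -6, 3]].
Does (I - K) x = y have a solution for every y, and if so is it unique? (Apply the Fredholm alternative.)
(I - K) is singular (det(I - K) = 0, i.e. 1 ∈ sigma(K)). (I - K) x = y is solvable iff y ⊥ ker((I - K)^*) = span{(-4, -2, 1)}, i.e. iff -4y_1 - 2y_2 + y_3 = 0. When solvable, the solutions are x = y + c·(1, -1, 3), c arbitrary (ker(I - K) = span{(1, -1, 3)}, dimension 1).

K has rank 1, so it is an outer product K = u v^T: every row of K is a multiple of one row vector. Reading off the entries, u = (1, -1, 3) and v = (-4, -2, 1) (row i of K equals u_i·v^T). A rank-one matrix u v^T satisfies K u = u (v·u) and kills the (2)-dimensional subspace v^⊥, so its characteristic polynomial is lambda^2 (lambda - v·u) with v·u = tr K = 1. Hence the eigenvalues of I - K are 1 (multiplicity 2) and 1 - (1) = 0, so det(I - K) = 0. (Direct check: I - K =
[[5, 2, -1],
 [-4, -1, 1],
 [12, 6, -2]]
has determinant 0.) So 1 is an eigenvalue of K and (I - K) is not invertible. The finite-dimensional Fredholm alternative says: either (I - K) is invertible, or ker(I - K) ≠ {0} and then range(I - K) = ker((I - K)^*)^⊥, with dim ker(I - K) = dim ker((I - K)^*). We are in the second case, so we need both kernels. Kernel of I - K: (I - K) u = u - u (v·u) = u - u = 0, so ker(I - K) = span{u} = span{(1, -1, 3)} (it is exactly 1-dimensional because rank(I - K) = 2). Kernel of the adjoint: K is real, so (I - K)^* = I - K^T = I - v u^T, and (I - v u^T) v = v - v (u·v) = 0; hence ker((I - K)^*) = span{v} = span{(-4, -2, 1)}. Therefore (I - K) x = y is solvable iff <y, v> = 0, i.e. iff -4y_1 - 2y_2 + y_3 = 0. When this holds, K y = u (v·y) = 0, so (I - K) y = y and x = y is a particular solution; the full solution set is the line x = y + c·u = y + c·(1, -1, 3), c ∈ C.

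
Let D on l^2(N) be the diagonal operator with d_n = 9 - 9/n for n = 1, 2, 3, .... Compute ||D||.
||D|| = 9

For a diagonal operator on l^2 with entries d_n, ||D|| = sup_n |d_n|. Here d_1 = 0, d_2 = 9/2, ..., and d_n = 9 - 9/n increases monotonically toward 9. All terms lie in [0, 9), so |d_n| = d_n and the supremum is the limit 9, which is not attained by any individual d_n. Hence ||D|| = 9.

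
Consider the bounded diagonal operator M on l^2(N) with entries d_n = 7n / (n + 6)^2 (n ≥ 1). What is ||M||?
||M|| = 7/24 (attained at n = 6)

For M diagonal, ||M|| = sup_n |d_n|. Treat f(x) = 7x / (x + 6)^2 for real x > 0. By the quotient rule, f'(x) = 7(6 - x)/(x + 6)^3, which is positive for x < 6 and negative for x > 6. So f has a unique maximum at x = 6, and since 6 is a positive integer, the supremum over n ≥ 1 is attained at n = 6: d_6 = 7·6/(6 + 6)^2 = 7·6/144 = 7/24. Hence ||M|| = 7/24.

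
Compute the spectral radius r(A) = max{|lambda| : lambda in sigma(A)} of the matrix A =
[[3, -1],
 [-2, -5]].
r(A) = (2 + sqrt(72))/2 ≈ 5.2426

The eigenvalues of A are the roots of its characteristic polynomial. With M = A (coefficients from the trace and determinant):
  p(λ) = det(λ I - M) = λ^2 + 2λ - 17.
For λ^2 + 2λ - 17 the discriminant is 72. It is nonnegative but not a perfect square, so the roots are real and irrational: λ = (-2 ± sqrt(72))/2 ≈ 3.2426, -5.2426.
Thus the eigenvalues (to 4 decimals) are 3.2426 (modulus 3.2426); -5.2426 (modulus 5.2426). The spectral radius is the largest modulus: r(A) = (2 + sqrt(72))/2 ≈ 5.2426. (Cross-check: r(A) ≤ ||A||_2 ≈ 5.39; equality holds whenever A is normal, though it can also hold for some non-normal A.)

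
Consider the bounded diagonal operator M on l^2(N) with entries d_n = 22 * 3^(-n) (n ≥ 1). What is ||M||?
||M|| = 22/3 (attained at n = 1)

For M diagonal, ||M|| = sup_n |d_n|. The sequence d_n = 22 * 3^(-n) is positive and strictly decreasing (ratio 3^(-1) < 1), so the supremum is d_1 = 22/3. Hence ||M|| = 22/3.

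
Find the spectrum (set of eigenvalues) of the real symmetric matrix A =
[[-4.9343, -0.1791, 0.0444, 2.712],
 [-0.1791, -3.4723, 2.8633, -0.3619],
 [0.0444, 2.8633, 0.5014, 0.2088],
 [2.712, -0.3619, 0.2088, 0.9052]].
sigma(A) ≈ {-6, -5, 2} (2 with multiplicity 2)

A is real symmetric, so its spectrum consists of real eigenvalues. Expanding the characteristic polynomial of the displayed matrix gives
  det(λ I - A) = p(λ) = λ^4 + (7)λ^3 + (-10)λ^2 + (-75.9983)λ + (119.9947).
Solving p(λ) = 0 yields eigenvalues ≈ -6, -5, 2, 2. (A is shown rounded to 4 decimals, so these recover the underlying integer eigenvalues to within that precision.)
Verification: the trace of A = -7 equals the sum of eigenvalues -7, and det(A) ≈ 119.9947 matches the eigenvalue product 120.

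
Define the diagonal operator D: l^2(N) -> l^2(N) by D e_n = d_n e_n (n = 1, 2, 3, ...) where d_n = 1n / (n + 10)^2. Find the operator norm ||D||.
||D|| = 1/40 (attained at n = 10)

For D diagonal, ||D|| = sup_n |d_n|. Treat f(x) = 1x / (x + 10)^2 for real x > 0. By the quotient rule, f'(x) = 1(10 - x)/(x + 10)^3, which is positive for x < 10 and negative for x > 10. So f has a unique maximum at x = 10, and since 10 is a positive integer, the supremum over n ≥ 1 is attained at n = 10: d_10 = 1·10/(10 + 10)^2 = 1·10/400 = 1/40. Hence ||D|| = 1/40.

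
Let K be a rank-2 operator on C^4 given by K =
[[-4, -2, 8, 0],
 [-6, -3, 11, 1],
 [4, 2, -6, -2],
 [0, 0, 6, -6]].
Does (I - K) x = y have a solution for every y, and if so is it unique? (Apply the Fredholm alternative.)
(I - K) is invertible (det(I - K) = 98 ≠ 0), so for every y in C^4 the equation (I - K) x = y has a unique solution.

K has rank 2 and factors as K = U V^T = u1 v1^T + u2 v2^T with u1 = (-2, -3, 2, 0), v1 = (2, 1, -3, -1), u2 = (-1, -1, 0, -3), v2 = (0, 0, -2, 2) (multiplying out reproduces the displayed K). The nonzero eigenvalues of U V^T coincide with those of the 2 x 2 matrix G = V^T U = [[v1·u1, v1·u2], [v2·u1, v2·u2]] = [[-13, 0], [-4, -6]], and by the Sylvester determinant identity det(I_4 - U V^T) = det(I_2 - V^T U) = det([[14, 0], [4, 7]]) = (14)(7) - (0)(4) = 98. (Direct check: I - K =
[[5, 2, -8, 0],
 [6, 4, -11, -1],
 [-4, -2, 7, 2],
 [0, 0, -6, 7]]
has determinant 98.) The finite-dimensional Fredholm alternative says: either (I - K) is invertible, or ker(I - K) ≠ {0} and then range(I - K) = ker((I - K)^*)^⊥, with dim ker(I - K) = dim ker((I - K)^*). Since det(I - K) ≠ 0, 1 is not an eigenvalue of K and ker(I - K) = {0}, so we are in the first case: for every y there is a unique x = (I - K)^(-1) y. (Explicitly, by the Woodbury identity, (I - U V^T)^(-1) = I + U (I_2 - G)^(-1) V^T.)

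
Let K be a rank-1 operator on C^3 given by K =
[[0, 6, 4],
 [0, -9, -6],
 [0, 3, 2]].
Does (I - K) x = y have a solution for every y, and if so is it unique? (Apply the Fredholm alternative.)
(I - K) is invertible (det(I - K) = 8 ≠ 0), so for every y in C^3 the equation (I - K) x = y has a unique solution.

K has rank 1, so it is an outer product K = u v^T: every row of K is a multiple of one row vector. Reading off the entries, u = (-2, 3, -1) and v = (0, -3, -2) (row i of K equals u_i·v^T). A rank-one matrix u v^T satisfies K u = u (v·u) and kills the (2)-dimensional subspace v^⊥, so its characteristic polynomial is lambda^2 (lambda - v·u) with v·u = tr K = -7. Hence the eigenvalues of I - K are 1 (multiplicity 2) and 1 - (-7) = 8, so det(I - K) = 8. (Direct check: I - K =
[[1, -6, -4],
 [0, 10, 6],
 [0, -3, -1]]
has determinant 8.) The finite-dimensional Fredholm alternative says: either (I - K) is invertible, or ker(I - K) ≠ {0} and then range(I - K) = ker((I - K)^*)^⊥, with dim ker(I - K) = dim ker((I - K)^*). Since det(I - K) ≠ 0, 1 is not an eigenvalue of K and ker(I - K) = {0}, so we are in the first case: for every y there is a unique x = (I - K)^(-1) y. Explicitly, by the Sherman–Morrison formula, (I - u v^T)^(-1) = I + u v^T/(1 - v·u), i.e. (I - K)^(-1) = I + K/(8).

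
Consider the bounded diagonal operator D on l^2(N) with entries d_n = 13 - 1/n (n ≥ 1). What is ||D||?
||D|| = 13

For a diagonal operator on l^2 with entries d_n, ||D|| = sup_n |d_n|. Here d_1 = 12, d_2 = 25/2, ..., and d_n = 13 - 1/n increases monotonically toward 13. All terms lie in [12, 13), so |d_n| = d_n and the supremum is the limit 13, which is not attained by any individual d_n. Hence ||D|| = 13.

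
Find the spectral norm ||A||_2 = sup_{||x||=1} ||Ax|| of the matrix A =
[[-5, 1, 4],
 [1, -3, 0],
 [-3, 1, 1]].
||A||_2 = sqrt(54) ≈ 7.3485 (= sqrt(largest eigenvalue of A^T A))

||A||_2 = sigma_max(A) = sqrt(lambda_max(A^T A)). Form the symmetric matrix M = A^T A =
[[35, -11, -23],
 [-11, 11, 5],
 [-23, 5, 17]].
Its characteristic polynomial (trace, sum of principal 2x2 minors, determinant of M give the coefficients) is
  p(λ) = det(λ I - M) = λ^3 - 63λ^2 + 492λ - 324.
By the rational root theorem any rational root is an integer divisor of 324. Testing λ = 54: p(54) = 157464 - 183708 + 26568 - 324 = 0, so λ = 54 is a root. Dividing out (λ - 54) leaves p(λ) = (λ - 54)(λ^2 - 9λ + 6). For λ^2 - 9λ + 6 the discriminant is 57. It is nonnegative but not a perfect square, so the roots are real and irrational: λ = (9 ± sqrt(57))/2 ≈ 8.2749, 0.7251.
So the eigenvalues of A^T A are ≈ 0.7251, 8.2749, 54 (all ≥ 0, as they must be for A^T A). The largest is λ_max = 54, hence ||A||_2 = sqrt(λ_max) = sqrt(54) ≈ 7.3485.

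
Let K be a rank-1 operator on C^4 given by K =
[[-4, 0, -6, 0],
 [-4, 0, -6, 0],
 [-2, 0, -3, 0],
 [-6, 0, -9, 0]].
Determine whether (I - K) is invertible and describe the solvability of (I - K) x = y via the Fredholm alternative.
(I - K) is invertible (det(I - K) = 8 ≠ 0), so for every y in C^4 the equation (I - K) x = y has a unique solution.

K has rank 1, so it is an outer product K = u v^T: every row of K is a multiple of one row vector. Reading off the entries, u = (-2, -2, -1, -3) and v = (2, 0, 3, 0) (row i of K equals u_i·v^T). A rank-one matrix u v^T satisfies K u = u (v·u) and kills the (3)-dimensional subspace v^⊥, so its characteristic polynomial is lambda^3 (lambda - v·u) with v·u = tr K = -7. Hence the eigenvalues of I - K are 1 (multiplicity 3) and 1 - (-7) = 8, so det(I - K) = 8. (Direct check: I - K =
[[5, 0, 6, 0],
 [4, 1, 6, 0],
 [2, 0, 4, 0],
 [6, 0, 9, 1]]
has determinant 8.) The finite-dimensional Fredholm alternative says: either (I - K) is invertible, or ker(I - K) ≠ {0} and then range(I - K) = ker((I - K)^*)^⊥, with dim ker(I - K) = dim ker((I - K)^*). Since det(I - K) ≠ 0, 1 is not an eigenvalue of K and ker(I - K) = {0}, so we are in the first case: for every y there is a unique x = (I - K)^(-1) y. Explicitly, by the Sherman–Morrison formula, (I - u v^T)^(-1) = I + u v^T/(1 - v·u), i.e. (I - K)^(-1) = I + K/(8).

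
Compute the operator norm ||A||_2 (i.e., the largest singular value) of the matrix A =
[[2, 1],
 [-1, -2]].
||A||_2 = 3 (= sqrt(largest eigenvalue of A^T A))

||A||_2 = sigma_max(A) = sqrt(lambda_max(A^T A)). Form the symmetric matrix M = A^T A =
[[5, 4],
 [4, 5]].
Its characteristic polynomial (trace, determinant of M give the coefficients) is
  p(λ) = det(λ I - M) = λ^2 - 10λ + 9.
For λ^2 - 10λ + 9 the discriminant is 64. It is a perfect square (8^2), so the roots are rational: λ = (10 ± 8)/2 = 9, 1.
So the eigenvalues of A^T A are ≈ 1, 9 (all ≥ 0, as they must be for A^T A). The largest is λ_max = 9, hence ||A||_2 = sqrt(λ_max) = 3.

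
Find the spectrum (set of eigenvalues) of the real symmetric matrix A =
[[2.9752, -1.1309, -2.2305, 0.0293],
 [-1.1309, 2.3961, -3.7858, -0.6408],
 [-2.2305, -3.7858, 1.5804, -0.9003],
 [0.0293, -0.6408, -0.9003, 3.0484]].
sigma(A) ≈ {-3, 3, 4, 6}

A is real symmetric, so its spectrum consists of real eigenvalues. Expanding the characteristic polynomial of the displayed matrix gives
  det(λ I - A) = p(λ) = λ^4 + (-10)λ^3 + (15)λ^2 + (89.9984)λ + (-216.0014).
Solving p(λ) = 0 yields eigenvalues ≈ -3, 3, 4, 6. (A is shown rounded to 4 decimals, so these recover the underlying integer eigenvalues to within that precision.)
Verification: the trace of A = 10 equals the sum of eigenvalues 10, and det(A) ≈ -216.0014 matches the eigenvalue product -216.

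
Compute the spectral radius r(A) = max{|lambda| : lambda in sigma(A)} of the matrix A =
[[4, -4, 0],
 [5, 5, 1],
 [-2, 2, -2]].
r(A) ≈ 6.2231

The eigenvalues of A are the roots of its characteristic polynomial. With M = A (coefficients from the trace, the sum of principal 2x2 minors, and det A):
  p(λ) = det(λ I - M) = λ^3 - 7λ^2 + 20λ + 80.
No integer candidate from the rational root theorem (±divisors of 80) is a root, so the roots are irrational. The cubic discriminant is Δ = -277040 < 0, so there is one real root and a complex-conjugate pair. p(-3) = -70 and p(-2) = 4 have opposite signs, so a root lies in (-3, -2); Newton's method refines it to λ ≈ -2.0657. Dividing out (λ - (-2.0657)) leaves approximately λ^2 - 9.0657λ + 38.7273. For λ^2 - 9.0657λ + 38.7273 the discriminant is -72.7218. It is negative, so the remaining roots are the complex-conjugate pair λ ≈ 4.5329 ± 4.2639i. Their product equals the constant term, so |λ|^2 ≈ 38.7273 and |λ| ≈ 6.2231.
Thus the eigenvalues (to 4 decimals) are -2.0657 (modulus 2.0657); 4.5329 ± 4.2639i (modulus 6.2231). The spectral radius is the largest modulus: r(A) ≈ 6.2231. (Cross-check: r(A) ≤ ||A||_2 ≈ 7.1523; equality holds whenever A is normal, though it can also hold for some non-normal A.)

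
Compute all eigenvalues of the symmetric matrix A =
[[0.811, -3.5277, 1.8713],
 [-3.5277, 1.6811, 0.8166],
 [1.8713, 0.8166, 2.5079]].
sigma(A) ≈ {-3, 3, 5}

A is real symmetric, so its spectrum consists of real eigenvalues. Expanding the characteristic polynomial of the displayed matrix gives
  det(λ I - A) = p(λ) = λ^3 + (-5)λ^2 + (-9)λ + (45).
Solving p(λ) = 0 yields eigenvalues ≈ -3, 3, 5. (A is shown rounded to 4 decimals, so these recover the underlying integer eigenvalues to within that precision.)
Verification: the trace of A = 5 equals the sum of eigenvalues 5, and det(A) ≈ -44.9998 matches the eigenvalue product -45.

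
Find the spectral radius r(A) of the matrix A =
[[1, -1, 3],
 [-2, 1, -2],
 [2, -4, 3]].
r(A) ≈ 6.6126

The eigenvalues of A are the roots of its characteristic polynomial. With M = A (coefficients from the trace, the sum of principal 2x2 minors, and det A):
  p(λ) = det(λ I - M) = λ^3 - 5λ^2 - 9λ - 11.
No integer candidate from the rational root theorem (±divisors of 11) is a root, so the roots are irrational. The cubic discriminant is Δ = -12736 < 0, so there is one real root and a complex-conjugate pair. p(6) = -29 and p(7) = 24 have opposite signs, so a root lies in (6, 7); Newton's method refines it to λ ≈ 6.6126. Dividing out (λ - (6.6126)) leaves approximately λ^2 + 1.6126λ + 1.6635. For λ^2 + 1.6126λ + 1.6635 the discriminant is -4.0535. It is negative, so the remaining roots are the complex-conjugate pair λ ≈ -0.8063 ± 1.0067i. Their product equals the constant term, so |λ|^2 ≈ 1.6635 and |λ| ≈ 1.2898.
Thus the eigenvalues (to 4 decimals) are 6.6126 (modulus 6.6126); -0.8063 ± 1.0067i (modulus 1.2898). The spectral radius is the largest modulus: r(A) ≈ 6.6126. (Cross-check: r(A) ≤ ||A||_2 ≈ 6.7185; equality holds whenever A is normal, though it can also hold for some non-normal A.)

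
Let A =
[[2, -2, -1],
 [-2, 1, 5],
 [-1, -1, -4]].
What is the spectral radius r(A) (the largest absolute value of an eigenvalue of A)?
r(A) ≈ 3.6379

The eigenvalues of A are the roots of its characteristic polynomial. With M = A (coefficients from the trace, the sum of principal 2x2 minors, and det A):
  p(λ) = det(λ I - M) = λ^3 + λ^2 - 10λ - 25.
No integer candidate from the rational root theorem (±divisors of 25) is a root, so the roots are irrational. The cubic discriminant is Δ = -8175 < 0, so there is one real root and a complex-conjugate pair. p(3) = -19 and p(4) = 15 have opposite signs, so a root lies in (3, 4); Newton's method refines it to λ ≈ 3.6379. Dividing out (λ - (3.6379)) leaves approximately λ^2 + 4.6379λ + 6.8721. For λ^2 + 4.6379λ + 6.8721 the discriminant is -5.9785. It is negative, so the remaining roots are the complex-conjugate pair λ ≈ -2.3189 ± 1.2225i. Their product equals the constant term, so |λ|^2 ≈ 6.8721 and |λ| ≈ 2.6215.
Thus the eigenvalues (to 4 decimals) are 3.6379 (modulus 3.6379); -2.3189 ± 1.2225i (modulus 2.6215). The spectral radius is the largest modulus: r(A) ≈ 3.6379. (Cross-check: r(A) ≤ ||A||_2 ≈ 6.8737; equality holds whenever A is normal, though it can also hold for some non-normal A.)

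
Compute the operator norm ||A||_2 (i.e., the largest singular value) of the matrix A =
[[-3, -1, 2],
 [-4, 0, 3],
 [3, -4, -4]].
||A||_2 ≈ 8.1753 (= sqrt(largest eigenvalue of A^T A))

||A||_2 = sigma_max(A) = sqrt(lambda_max(A^T A)). Form the symmetric matrix M = A^T A =
[[34, -9, -30],
 [-9, 17, 14],
 [-30, 14, 29]].
Its characteristic polynomial (trace, sum of principal 2x2 minors, determinant of M give the coefficients) is
  p(λ) = det(λ I - M) = λ^3 - 80λ^2 + 880λ - 9.
No integer candidate from the rational root theorem (±divisors of 9) is a root, so the roots are irrational. The cubic discriminant is Δ = 2223242613 > 0, so there are three distinct real roots. p(0) = -9 and p(1) = 792 have opposite signs, so a root lies in (0, 1); Newton's method refines it to λ ≈ 0.0102. p(13) = 108 and p(14) = -625 have opposite signs, so a root lies in (13, 14); Newton's method refines it to λ ≈ 13.1544. p(66) = -2913 and p(67) = 594 have opposite signs, so a root lies in (66, 67); Newton's method refines it to λ ≈ 66.8353. Check (Vieta): the three roots sum to 80, matching tr M = 80.
So the eigenvalues of A^T A are ≈ 0.0102, 13.1544, 66.8353 (all ≥ 0, as they must be for A^T A). The largest is λ_max ≈ 66.8353, hence ||A||_2 = sqrt(λ_max) ≈ 8.1753.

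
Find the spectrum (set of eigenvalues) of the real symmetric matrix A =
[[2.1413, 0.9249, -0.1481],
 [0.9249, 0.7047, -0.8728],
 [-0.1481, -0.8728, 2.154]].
sigma(A) ≈ {0, 2, 3}

A is real symmetric, so its spectrum consists of real eigenvalues. Expanding the characteristic polynomial of the displayed matrix gives
  det(λ I - A) = p(λ) = λ^3 + (-5)λ^2 + (6)λ + (0).
Solving p(λ) = 0 yields eigenvalues ≈ 0, 2, 3. (A is shown rounded to 4 decimals, so these recover the underlying integer eigenvalues to within that precision.)
Verification: the trace of A = 5 equals the sum of eigenvalues 5, and det(A) ≈ 0.0002 matches the eigenvalue product 0.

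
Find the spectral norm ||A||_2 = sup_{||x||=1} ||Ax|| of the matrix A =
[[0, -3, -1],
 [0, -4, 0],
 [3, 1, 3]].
||A||_2 ≈ 5.4576 (= sqrt(largest eigenvalue of A^T A))

||A||_2 = sigma_max(A) = sqrt(lambda_max(A^T A)). Form the symmetric matrix M = A^T A =
[[9, 3, 9],
 [3, 26, 6],
 [9, 6, 10]].
Its characteristic polynomial (trace, sum of principal 2x2 minors, determinant of M give the coefficients) is
  p(λ) = det(λ I - M) = λ^3 - 45λ^2 + 458λ - 144.
No integer candidate from the rational root theorem (±divisors of 144) is a root, so the roots are irrational. The cubic discriminant is Δ = 40857700 > 0, so there are three distinct real roots. p(0) = -144 and p(1) = 270 have opposite signs, so a root lies in (0, 1); Newton's method refines it to λ ≈ 0.3247. p(14) = 192 and p(15) = -24 have opposite signs, so a root lies in (14, 15); Newton's method refines it to λ ≈ 14.8894. p(29) = -318 and p(30) = 96 have opposite signs, so a root lies in (29, 30); Newton's method refines it to λ ≈ 29.7859. Check (Vieta): the three roots sum to 45, matching tr M = 45.
So the eigenvalues of A^T A are ≈ 0.3247, 14.8894, 29.7859 (all ≥ 0, as they must be for A^T A). The largest is λ_max ≈ 29.7859, hence ||A||_2 = sqrt(λ_max) ≈ 5.4576.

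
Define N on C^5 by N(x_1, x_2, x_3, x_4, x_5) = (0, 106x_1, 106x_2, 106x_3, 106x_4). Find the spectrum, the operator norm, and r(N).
sigma(N) = {0}; ||N|| = 106; r(N) = 0. (N is nilpotent with N^5 = 0.)

On C^5, N is a strictly lower-triangular matrix with 106 on the subdiagonal and zeros elsewhere, so its characteristic polynomial is lambda^5 and every eigenvalue is 0: sigma(N) = {0}. For the operator norm, N e_i = 106e_{i+1} for i = 1, ..., 4 and N e_5 = 0, so the singular values of N are 106 (with multiplicity 4) and 0; hence ||N|| = 106. The spectral radius r(N) = max|lambda| = 0. Note ||N|| > r(N) — characteristic of non-normal nilpotent operators. Indeed N^5 = 0.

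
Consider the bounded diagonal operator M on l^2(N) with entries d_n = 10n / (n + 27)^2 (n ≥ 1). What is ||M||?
||M|| = 5/54 (attained at n = 27)

For M diagonal, ||M|| = sup_n |d_n|. Treat f(x) = 10x / (x + 27)^2 for real x > 0. By the quotient rule, f'(x) = 10(27 - x)/(x + 27)^3, which is positive for x < 27 and negative for x > 27. So f has a unique maximum at x = 27, and since 27 is a positive integer, the supremum over n ≥ 1 is attained at n = 27: d_27 = 10·27/(27 + 27)^2 = 10·27/2916 = 5/54. Hence ||M|| = 5/54.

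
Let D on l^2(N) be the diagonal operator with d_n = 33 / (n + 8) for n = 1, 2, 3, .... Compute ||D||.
||D|| = 11/3 (attained at n = 1)

For D diagonal, ||D|| = sup_n |d_n| = sup_n 33/(n + 8). This is positive and strictly decreasing in n, so the supremum is attained at n = 1: d_1 = 33/(1 + 8) = 11/3. Hence ||D|| = 11/3.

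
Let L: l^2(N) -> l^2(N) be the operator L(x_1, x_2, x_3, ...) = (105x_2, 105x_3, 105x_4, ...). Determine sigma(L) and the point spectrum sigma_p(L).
sigma(L) = closed disk {z in C : |z| ≤ 105}; sigma_p(L) = open disk {z in C : |z| < 105}

Note L = 105·V where V is the unit left shift (V x)_k = x_{k+1}; so sigma(L) = 105·sigma(V) and ||L|| = 105||V||. ||L x||^2 = 11025sum_{k≥2} |x_k|^2 ≤ 11025||x||^2, with equality on {x : x_1 = 0}, so ||L|| = 105. For any lambda with |lambda| < 105, set r = lambda/105 (|r| < 1); the vector x = (1, r, r^2, ...) is in l^2 and satisfies L x = 105(r, r^2, ...) = lambda x, so lambda is an eigenvalue. On the boundary |lambda| = 105 the geometric series diverges, so no l^2 eigenvector exists, but these lambda lie in the approximate point spectrum. Hence sigma(L) is the closed disk of radius 105 and sigma_p(L) is the open disk.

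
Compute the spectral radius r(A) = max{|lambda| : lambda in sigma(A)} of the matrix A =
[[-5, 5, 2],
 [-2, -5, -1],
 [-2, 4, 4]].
r(A) ≈ 5.5427

The eigenvalues of A are the roots of its characteristic polynomial. With M = A (coefficients from the trace, the sum of principal 2x2 minors, and det A):
  p(λ) = det(λ I - M) = λ^3 + 6λ^2 + 3λ - 94.
No integer candidate from the rational root theorem (±divisors of 94) is a root, so the roots are irrational. The cubic discriminant is Δ = -187596 < 0, so there is one real root and a complex-conjugate pair. p(3) = -4 and p(4) = 78 have opposite signs, so a root lies in (3, 4); Newton's method refines it to λ ≈ 3.0598. Dividing out (λ - (3.0598)) leaves approximately λ^2 + 9.0598λ + 30.7211. For λ^2 + 9.0598λ + 30.7211 the discriminant is -40.8044. It is negative, so the remaining roots are the complex-conjugate pair λ ≈ -4.5299 ± 3.1939i. Their product equals the constant term, so |λ|^2 ≈ 30.7211 and |λ| ≈ 5.5427.
Thus the eigenvalues (to 4 decimals) are 3.0598 (modulus 3.0598); -4.5299 ± 3.1939i (modulus 5.5427). The spectral radius is the largest modulus: r(A) ≈ 5.5427. (Cross-check: r(A) ≤ ||A||_2 ≈ 9.7154; equality holds whenever A is normal, though it can also hold for some non-normal A.)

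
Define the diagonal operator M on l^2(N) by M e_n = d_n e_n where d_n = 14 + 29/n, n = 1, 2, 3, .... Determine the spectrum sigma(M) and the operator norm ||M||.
sigma(M) = {14 + 29/n : n ≥ 1} ∪ {14}; ||M|| = 43

A bounded diagonal operator on l^2 with diagonal entries d_n has spectrum equal to the closure of {d_n : n ≥ 1}: every d_n is an eigenvalue (with eigenvector e_n), so {d_n} ⊂ sigma(M); the spectrum is closed, so its closure is too; and for lambda not in the closure, (M - lambda I) has bounded inverse (the diagonal entries 1/(d_n - lambda) are bounded). For our sequence d_n = 14 + 29/n, n = 1, 2, 3, ...:
  - {d_n} = {14 + 29/n : n ≥ 1}; the only limit point is 14
  - closure = {14 + 29/n : n ≥ 1} ∪ {14}
For the norm: a diagonal operator has ||M|| = sup_n |d_n|. Here d_n = 14 + 29/n is positive and decreasing, so sup_n |d_n| = d_1 = 14 + 29 = 43. So ||M|| = 43.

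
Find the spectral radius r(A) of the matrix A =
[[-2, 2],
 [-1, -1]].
r(A) = 2

The eigenvalues of A are the roots of its characteristic polynomial. With M = A (coefficients from the trace and determinant):
  p(λ) = det(λ I - M) = λ^2 + 3λ + 4.
For λ^2 + 3λ + 4 the discriminant is -7. It is negative, so the roots are the complex-conjugate pair λ = -3/2 ± (sqrt(7)/2) i ≈ -1.5 ± 1.3229i. For a conjugate pair the product of the roots equals the constant term, so |λ|^2 = 4 and |λ| = sqrt(4) = 2.
Thus the eigenvalues (to 4 decimals) are -1.5 ± 1.3229i (modulus 2). The spectral radius is the largest modulus: r(A) = 2. (Cross-check: r(A) ≤ ||A||_2 ≈ 2.8284; equality holds whenever A is normal, though it can also hold for some non-normal A.)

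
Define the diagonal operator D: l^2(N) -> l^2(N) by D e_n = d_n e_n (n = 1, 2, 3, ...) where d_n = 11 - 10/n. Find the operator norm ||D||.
||D|| = 11

For a diagonal operator on l^2 with entries d_n, ||D|| = sup_n |d_n|. Here d_1 = 1, d_2 = 6, ..., and d_n = 11 - 10/n increases monotonically toward 11. All terms lie in [1, 11), so |d_n| = d_n and the supremum is the limit 11, which is not attained by any individual d_n. Hence ||D|| = 11.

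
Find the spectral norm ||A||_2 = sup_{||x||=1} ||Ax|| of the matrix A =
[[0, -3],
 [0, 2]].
||A||_2 = sqrt(13) ≈ 3.6056 (= sqrt(largest eigenvalue of A^T A))

||A||_2 = sigma_max(A) = sqrt(lambda_max(A^T A)). Form the symmetric matrix M = A^T A =
[[0, 0],
 [0, 13]].
Its characteristic polynomial (trace, determinant of M give the coefficients) is
  p(λ) = det(λ I - M) = λ^2 - 13λ.
For λ^2 - 13λ the discriminant is 169. It is a perfect square (13^2), so the roots are rational: λ = (13 ± 13)/2 = 13, 0.
So the eigenvalues of A^T A are ≈ 0, 13 (all ≥ 0, as they must be for A^T A). The largest is λ_max = 13, hence ||A||_2 = sqrt(λ_max) = sqrt(13) ≈ 3.6056.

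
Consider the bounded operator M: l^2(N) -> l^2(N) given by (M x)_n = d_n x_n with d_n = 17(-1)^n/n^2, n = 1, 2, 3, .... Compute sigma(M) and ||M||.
sigma(M) = {17(-1)^n/n^2 : n ≥ 1} ∪ {0}; ||M|| = 17

A bounded diagonal operator on l^2 with diagonal entries d_n has spectrum equal to the closure of {d_n : n ≥ 1}: every d_n is an eigenvalue (with eigenvector e_n), so {d_n} ⊂ sigma(M); the spectrum is closed, so its closure is too; and for lambda not in the closure, (M - lambda I) has bounded inverse (the diagonal entries 1/(d_n - lambda) are bounded). For our sequence d_n = 17(-1)^n/n^2, n = 1, 2, 3, ...:
  - {d_n} = {17(-1)^n/n^2 : n ≥ 1}; the only limit point is 0
  - closure = {17(-1)^n/n^2 : n ≥ 1} ∪ {0}
For the norm: a diagonal operator has ||M|| = sup_n |d_n|. Here |d_n| = 17/n^2 is decreasing, so sup_n |d_n| = |d_1| = 17. So ||M|| = 17.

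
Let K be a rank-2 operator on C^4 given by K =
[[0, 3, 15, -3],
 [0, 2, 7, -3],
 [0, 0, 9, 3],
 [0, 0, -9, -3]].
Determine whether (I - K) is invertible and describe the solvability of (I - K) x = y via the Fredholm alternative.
(I - K) is invertible (det(I - K) = 5 ≠ 0), so for every y in C^4 the equation (I - K) x = y has a unique solution.

K has rank 2 and factors as K = U V^T = u1 v1^T + u2 v2^T with u1 = (-3, -2, 0, 0), v1 = (0, -1, -2, 2), u2 = (3, 1, 3, -3), v2 = (0, 0, 3, 1) (multiplying out reproduces the displayed K). The nonzero eigenvalues of U V^T coincide with those of the 2 x 2 matrix G = V^T U = [[v1·u1, v1·u2], [v2·u1, v2·u2]] = [[2, -13], [0, 6]], and by the Sylvester determinant identity det(I_4 - U V^T) = det(I_2 - V^T U) = det([[-1, 13], [0, -5]]) = (-1)(-5) - (13)(0) = 5. (Direct check: I - K =
[[1, -3, -15, 3],
 [0, -1, -7, 3],
 [0, 0, -8, -3],
 [0, 0, 9, 4]]
has determinant 5.) The finite-dimensional Fredholm alternative says: either (I - K) is invertible, or ker(I - K) ≠ {0} and then range(I - K) = ker((I - K)^*)^⊥, with dim ker(I - K) = dim ker((I - K)^*). Since det(I - K) ≠ 0, 1 is not an eigenvalue of K and ker(I - K) = {0}, so we are in the first case: for every y there is a unique x = (I - K)^(-1) y. (Explicitly, by the Woodbury identity, (I - U V^T)^(-1) = I + U (I_2 - G)^(-1) V^T.)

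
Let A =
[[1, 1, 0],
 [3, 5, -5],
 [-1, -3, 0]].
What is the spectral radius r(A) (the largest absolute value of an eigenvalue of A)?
r(A) ≈ 7.547

The eigenvalues of A are the roots of its characteristic polynomial. With M = A (coefficients from the trace, the sum of principal 2x2 minors, and det A):
  p(λ) = det(λ I - M) = λ^3 - 6λ^2 - 13λ + 10.
No integer candidate from the rational root theorem (±divisors of 10) is a root, so the roots are irrational. The cubic discriminant is Δ = 34852 > 0, so there are three distinct real roots. p(-3) = -32 and p(-2) = 4 have opposite signs, so a root lies in (-3, -2); Newton's method refines it to λ ≈ -2.1603. p(0) = 10 and p(1) = -8 have opposite signs, so a root lies in (0, 1); Newton's method refines it to λ ≈ 0.6134. p(7) = -32 and p(8) = 34 have opposite signs, so a root lies in (7, 8); Newton's method refines it to λ ≈ 7.547. Check (Vieta): the three roots sum to 6, matching tr M = 6.
Thus the eigenvalues (to 4 decimals) are -2.1603 (modulus 2.1603); 0.6134 (modulus 0.6134); 7.547 (modulus 7.547). The spectral radius is the largest modulus: r(A) ≈ 7.547. (Cross-check: r(A) ≤ ||A||_2 ≈ 8.1316; equality holds whenever A is normal, though it can also hold for some non-normal A.)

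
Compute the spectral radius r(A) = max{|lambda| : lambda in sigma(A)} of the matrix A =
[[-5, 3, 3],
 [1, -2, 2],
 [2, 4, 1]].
r(A) ≈ 6.0444

The eigenvalues of A are the roots of its characteristic polynomial. With M = A (coefficients from the trace, the sum of principal 2x2 minors, and det A):
  p(λ) = det(λ I - M) = λ^3 + 6λ^2 - 14λ - 83.
No integer candidate from the rational root theorem (±divisors of 83) is a root, so the roots are irrational. The cubic discriminant is Δ = 29237 > 0, so there are three distinct real roots. p(-7) = -34 and p(-6) = 1 have opposite signs, so a root lies in (-7, -6); Newton's method refines it to λ ≈ -6.0444. p(-4) = 5 and p(-3) = -14 have opposite signs, so a root lies in (-4, -3); Newton's method refines it to λ ≈ -3.6835. p(3) = -44 and p(4) = 21 have opposite signs, so a root lies in (3, 4); Newton's method refines it to λ ≈ 3.7279. Check (Vieta): the three roots sum to -6, matching tr M = -6.
Thus the eigenvalues (to 4 decimals) are -6.0444 (modulus 6.0444); -3.6835 (modulus 3.6835); 3.7279 (modulus 3.7279). The spectral radius is the largest modulus: r(A) ≈ 6.0444. (Cross-check: r(A) ≤ ||A||_2 ≈ 6.7085; equality holds whenever A is normal, though it can also hold for some non-normal A.)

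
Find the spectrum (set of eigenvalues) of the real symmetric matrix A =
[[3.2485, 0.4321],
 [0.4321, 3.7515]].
sigma(A) ≈ {3, 4}

A is real symmetric, so its spectrum consists of real eigenvalues. Expanding the characteristic polynomial of the displayed matrix gives
  det(λ I - A) = p(λ) = λ^2 + (-7)λ + (12).
Solving p(λ) = 0 yields eigenvalues ≈ 3, 4. (A is shown rounded to 4 decimals, so these recover the underlying integer eigenvalues to within that precision.)
Verification: the trace of A = 7 equals the sum of eigenvalues 7, and det(A) ≈ 12.0000 matches the eigenvalue product 12.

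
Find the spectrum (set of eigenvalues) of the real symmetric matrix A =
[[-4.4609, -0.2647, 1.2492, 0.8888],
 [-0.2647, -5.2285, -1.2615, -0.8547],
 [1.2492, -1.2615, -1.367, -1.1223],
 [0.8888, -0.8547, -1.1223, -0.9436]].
sigma(A) ≈ {-6, -5, -1, 0}

A is real symmetric, so its spectrum consists of real eigenvalues. Expanding the characteristic polynomial of the displayed matrix gives
  det(λ I - A) = p(λ) = λ^4 + (12)λ^3 + (41)λ^2 + (30)λ + (0).
Solving p(λ) = 0 yields eigenvalues ≈ -6, -5, -1, 0. (A is shown rounded to 4 decimals, so these recover the underlying integer eigenvalues to within that precision.)
Verification: the trace of A = -12 equals the sum of eigenvalues -12, and det(A) ≈ -0.0001 matches the eigenvalue product 0.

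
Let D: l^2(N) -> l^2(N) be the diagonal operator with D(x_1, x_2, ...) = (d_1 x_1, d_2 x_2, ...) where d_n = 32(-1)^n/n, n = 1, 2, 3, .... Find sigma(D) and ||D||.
sigma(D) = {32(-1)^n/n : n ≥ 1} ∪ {0}; ||D|| = 32

A bounded diagonal operator on l^2 with diagonal entries d_n has spectrum equal to the closure of {d_n : n ≥ 1}: every d_n is an eigenvalue (with eigenvector e_n), so {d_n} ⊂ sigma(D); the spectrum is closed, so its closure is too; and for lambda not in the closure, (D - lambda I) has bounded inverse (the diagonal entries 1/(d_n - lambda) are bounded). For our sequence d_n = 32(-1)^n/n, n = 1, 2, 3, ...:
  - {d_n} = {32(-1)^n/n : n ≥ 1}; the only limit point is 0
  - closure = {32(-1)^n/n : n ≥ 1} ∪ {0}
For the norm: a diagonal operator has ||D|| = sup_n |d_n|. Here |d_n| = 32/n is decreasing, so sup_n |d_n| = |d_1| = 32. So ||D|| = 32.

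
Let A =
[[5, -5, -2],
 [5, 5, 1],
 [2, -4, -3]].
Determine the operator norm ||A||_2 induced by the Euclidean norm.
||A||_2 ≈ 9.0766 (= sqrt(largest eigenvalue of A^T A))

||A||_2 = sigma_max(A) = sqrt(lambda_max(A^T A)). Form the symmetric matrix M = A^T A =
[[54, -8, -11],
 [-8, 66, 27],
 [-11, 27, 14]].
Its characteristic polynomial (trace, sum of principal 2x2 minors, determinant of M give the coefficients) is
  p(λ) = det(λ I - M) = λ^3 - 134λ^2 + 4330λ - 6400.
No integer candidate from the rational root theorem (±divisors of 6400) is a root, so the roots are irrational. The cubic discriminant is Δ = 16063462000 > 0, so there are three distinct real roots. p(1) = -2203 and p(2) = 1732 have opposite signs, so a root lies in (1, 2); Newton's method refines it to λ ≈ 1.5517. p(50) = 100 and p(51) = -1453 have opposite signs, so a root lies in (50, 51); Newton's method refines it to λ ≈ 50.0637. p(82) = -988 and p(83) = 1651 have opposite signs, so a root lies in (82, 83); Newton's method refines it to λ ≈ 82.3846. Check (Vieta): the three roots sum to 134, matching tr M = 134.
So the eigenvalues of A^T A are ≈ 1.5517, 50.0637, 82.3846 (all ≥ 0, as they must be for A^T A). The largest is λ_max ≈ 82.3846, hence ||A||_2 = sqrt(λ_max) ≈ 9.0766.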